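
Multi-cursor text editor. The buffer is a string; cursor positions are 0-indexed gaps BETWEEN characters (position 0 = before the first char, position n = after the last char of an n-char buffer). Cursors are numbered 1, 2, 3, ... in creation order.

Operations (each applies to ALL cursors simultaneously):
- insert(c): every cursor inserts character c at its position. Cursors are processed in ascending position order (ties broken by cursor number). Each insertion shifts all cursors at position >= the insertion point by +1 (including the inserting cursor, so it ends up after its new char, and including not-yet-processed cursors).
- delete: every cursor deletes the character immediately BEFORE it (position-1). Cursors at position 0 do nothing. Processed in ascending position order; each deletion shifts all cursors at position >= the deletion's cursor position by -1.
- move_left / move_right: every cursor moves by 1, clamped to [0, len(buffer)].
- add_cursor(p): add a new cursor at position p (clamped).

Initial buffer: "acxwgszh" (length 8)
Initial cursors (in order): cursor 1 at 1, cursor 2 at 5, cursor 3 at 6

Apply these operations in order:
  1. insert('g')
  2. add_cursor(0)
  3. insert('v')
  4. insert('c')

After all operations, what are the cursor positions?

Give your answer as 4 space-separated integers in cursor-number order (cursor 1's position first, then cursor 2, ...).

After op 1 (insert('g')): buffer="agcxwggsgzh" (len 11), cursors c1@2 c2@7 c3@9, authorship .1....2.3..
After op 2 (add_cursor(0)): buffer="agcxwggsgzh" (len 11), cursors c4@0 c1@2 c2@7 c3@9, authorship .1....2.3..
After op 3 (insert('v')): buffer="vagvcxwggvsgvzh" (len 15), cursors c4@1 c1@4 c2@10 c3@13, authorship 4.11....22.33..
After op 4 (insert('c')): buffer="vcagvccxwggvcsgvczh" (len 19), cursors c4@2 c1@6 c2@13 c3@17, authorship 44.111....222.333..

Answer: 6 13 17 2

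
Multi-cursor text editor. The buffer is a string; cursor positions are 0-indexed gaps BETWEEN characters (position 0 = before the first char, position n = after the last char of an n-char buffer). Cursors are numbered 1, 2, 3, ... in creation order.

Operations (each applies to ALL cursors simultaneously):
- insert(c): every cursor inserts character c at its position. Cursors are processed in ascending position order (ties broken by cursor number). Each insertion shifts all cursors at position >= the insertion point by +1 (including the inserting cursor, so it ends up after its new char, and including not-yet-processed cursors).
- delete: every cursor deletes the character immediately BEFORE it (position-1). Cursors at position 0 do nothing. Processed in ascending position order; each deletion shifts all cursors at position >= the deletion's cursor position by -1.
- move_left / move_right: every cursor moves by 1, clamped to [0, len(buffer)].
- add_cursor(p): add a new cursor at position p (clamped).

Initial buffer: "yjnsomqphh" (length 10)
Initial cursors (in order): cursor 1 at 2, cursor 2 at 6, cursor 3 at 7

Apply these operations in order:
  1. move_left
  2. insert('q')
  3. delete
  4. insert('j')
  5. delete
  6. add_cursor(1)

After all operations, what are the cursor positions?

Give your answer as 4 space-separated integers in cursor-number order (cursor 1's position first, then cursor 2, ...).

Answer: 1 5 6 1

Derivation:
After op 1 (move_left): buffer="yjnsomqphh" (len 10), cursors c1@1 c2@5 c3@6, authorship ..........
After op 2 (insert('q')): buffer="yqjnsoqmqqphh" (len 13), cursors c1@2 c2@7 c3@9, authorship .1....2.3....
After op 3 (delete): buffer="yjnsomqphh" (len 10), cursors c1@1 c2@5 c3@6, authorship ..........
After op 4 (insert('j')): buffer="yjjnsojmjqphh" (len 13), cursors c1@2 c2@7 c3@9, authorship .1....2.3....
After op 5 (delete): buffer="yjnsomqphh" (len 10), cursors c1@1 c2@5 c3@6, authorship ..........
After op 6 (add_cursor(1)): buffer="yjnsomqphh" (len 10), cursors c1@1 c4@1 c2@5 c3@6, authorship ..........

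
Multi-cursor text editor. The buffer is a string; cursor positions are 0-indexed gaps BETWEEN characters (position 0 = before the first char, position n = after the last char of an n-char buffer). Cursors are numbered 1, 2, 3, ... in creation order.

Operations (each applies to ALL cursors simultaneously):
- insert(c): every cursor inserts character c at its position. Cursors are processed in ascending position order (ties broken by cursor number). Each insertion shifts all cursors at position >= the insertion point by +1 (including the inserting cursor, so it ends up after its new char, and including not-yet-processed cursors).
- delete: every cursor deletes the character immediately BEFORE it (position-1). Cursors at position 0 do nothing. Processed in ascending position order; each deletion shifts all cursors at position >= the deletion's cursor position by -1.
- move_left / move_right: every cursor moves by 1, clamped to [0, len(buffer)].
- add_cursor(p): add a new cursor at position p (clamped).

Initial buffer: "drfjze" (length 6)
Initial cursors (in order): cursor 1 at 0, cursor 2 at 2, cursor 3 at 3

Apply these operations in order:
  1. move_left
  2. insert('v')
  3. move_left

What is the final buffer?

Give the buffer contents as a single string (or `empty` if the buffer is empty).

Answer: vdvrvfjze

Derivation:
After op 1 (move_left): buffer="drfjze" (len 6), cursors c1@0 c2@1 c3@2, authorship ......
After op 2 (insert('v')): buffer="vdvrvfjze" (len 9), cursors c1@1 c2@3 c3@5, authorship 1.2.3....
After op 3 (move_left): buffer="vdvrvfjze" (len 9), cursors c1@0 c2@2 c3@4, authorship 1.2.3....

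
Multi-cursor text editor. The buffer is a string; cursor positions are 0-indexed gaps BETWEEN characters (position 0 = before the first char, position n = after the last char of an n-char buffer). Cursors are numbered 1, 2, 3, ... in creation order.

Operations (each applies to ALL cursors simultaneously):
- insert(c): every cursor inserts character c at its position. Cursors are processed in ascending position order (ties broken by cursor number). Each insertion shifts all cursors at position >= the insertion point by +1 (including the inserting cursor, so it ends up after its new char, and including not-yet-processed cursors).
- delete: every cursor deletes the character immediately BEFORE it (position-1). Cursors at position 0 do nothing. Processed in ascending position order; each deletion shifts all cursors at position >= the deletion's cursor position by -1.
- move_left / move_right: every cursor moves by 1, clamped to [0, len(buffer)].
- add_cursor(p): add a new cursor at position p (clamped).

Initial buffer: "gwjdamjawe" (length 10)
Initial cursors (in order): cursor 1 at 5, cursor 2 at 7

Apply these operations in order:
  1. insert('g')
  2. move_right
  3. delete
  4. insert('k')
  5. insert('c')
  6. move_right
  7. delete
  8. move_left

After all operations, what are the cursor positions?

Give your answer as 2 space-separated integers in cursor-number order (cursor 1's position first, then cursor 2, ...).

Answer: 7 10

Derivation:
After op 1 (insert('g')): buffer="gwjdagmjgawe" (len 12), cursors c1@6 c2@9, authorship .....1..2...
After op 2 (move_right): buffer="gwjdagmjgawe" (len 12), cursors c1@7 c2@10, authorship .....1..2...
After op 3 (delete): buffer="gwjdagjgwe" (len 10), cursors c1@6 c2@8, authorship .....1.2..
After op 4 (insert('k')): buffer="gwjdagkjgkwe" (len 12), cursors c1@7 c2@10, authorship .....11.22..
After op 5 (insert('c')): buffer="gwjdagkcjgkcwe" (len 14), cursors c1@8 c2@12, authorship .....111.222..
After op 6 (move_right): buffer="gwjdagkcjgkcwe" (len 14), cursors c1@9 c2@13, authorship .....111.222..
After op 7 (delete): buffer="gwjdagkcgkce" (len 12), cursors c1@8 c2@11, authorship .....111222.
After op 8 (move_left): buffer="gwjdagkcgkce" (len 12), cursors c1@7 c2@10, authorship .....111222.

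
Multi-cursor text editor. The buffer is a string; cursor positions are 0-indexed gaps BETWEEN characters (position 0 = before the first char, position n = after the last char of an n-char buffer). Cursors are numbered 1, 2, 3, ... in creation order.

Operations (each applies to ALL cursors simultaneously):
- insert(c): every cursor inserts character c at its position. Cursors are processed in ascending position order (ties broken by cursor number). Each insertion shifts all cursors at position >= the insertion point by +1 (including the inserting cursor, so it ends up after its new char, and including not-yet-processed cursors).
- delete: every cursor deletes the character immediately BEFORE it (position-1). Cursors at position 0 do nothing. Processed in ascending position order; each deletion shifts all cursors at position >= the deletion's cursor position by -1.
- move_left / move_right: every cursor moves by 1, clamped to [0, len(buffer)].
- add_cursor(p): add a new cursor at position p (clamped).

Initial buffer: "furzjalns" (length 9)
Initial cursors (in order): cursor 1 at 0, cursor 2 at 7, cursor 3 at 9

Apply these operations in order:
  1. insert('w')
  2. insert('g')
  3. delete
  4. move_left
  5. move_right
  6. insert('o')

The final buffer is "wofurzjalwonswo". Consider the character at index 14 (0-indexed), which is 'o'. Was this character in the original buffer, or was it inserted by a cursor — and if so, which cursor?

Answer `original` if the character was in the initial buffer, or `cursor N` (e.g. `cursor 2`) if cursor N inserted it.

Answer: cursor 3

Derivation:
After op 1 (insert('w')): buffer="wfurzjalwnsw" (len 12), cursors c1@1 c2@9 c3@12, authorship 1.......2..3
After op 2 (insert('g')): buffer="wgfurzjalwgnswg" (len 15), cursors c1@2 c2@11 c3@15, authorship 11.......22..33
After op 3 (delete): buffer="wfurzjalwnsw" (len 12), cursors c1@1 c2@9 c3@12, authorship 1.......2..3
After op 4 (move_left): buffer="wfurzjalwnsw" (len 12), cursors c1@0 c2@8 c3@11, authorship 1.......2..3
After op 5 (move_right): buffer="wfurzjalwnsw" (len 12), cursors c1@1 c2@9 c3@12, authorship 1.......2..3
After op 6 (insert('o')): buffer="wofurzjalwonswo" (len 15), cursors c1@2 c2@11 c3@15, authorship 11.......22..33
Authorship (.=original, N=cursor N): 1 1 . . . . . . . 2 2 . . 3 3
Index 14: author = 3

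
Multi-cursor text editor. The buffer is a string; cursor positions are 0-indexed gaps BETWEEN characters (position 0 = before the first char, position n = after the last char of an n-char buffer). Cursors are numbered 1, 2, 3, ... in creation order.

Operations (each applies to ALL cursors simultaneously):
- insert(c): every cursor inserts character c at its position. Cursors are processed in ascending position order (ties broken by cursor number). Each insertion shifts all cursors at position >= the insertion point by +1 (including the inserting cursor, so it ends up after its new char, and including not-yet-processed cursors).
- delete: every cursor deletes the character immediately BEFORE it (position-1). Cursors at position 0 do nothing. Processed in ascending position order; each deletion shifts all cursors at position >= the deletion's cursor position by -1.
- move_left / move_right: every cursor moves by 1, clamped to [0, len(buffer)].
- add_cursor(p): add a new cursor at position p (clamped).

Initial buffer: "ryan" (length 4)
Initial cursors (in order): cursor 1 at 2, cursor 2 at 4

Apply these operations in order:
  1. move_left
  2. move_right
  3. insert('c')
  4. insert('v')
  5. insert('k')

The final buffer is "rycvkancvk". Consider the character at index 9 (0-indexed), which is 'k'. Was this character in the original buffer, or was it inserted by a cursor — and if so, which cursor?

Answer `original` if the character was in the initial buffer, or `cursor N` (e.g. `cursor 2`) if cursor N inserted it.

After op 1 (move_left): buffer="ryan" (len 4), cursors c1@1 c2@3, authorship ....
After op 2 (move_right): buffer="ryan" (len 4), cursors c1@2 c2@4, authorship ....
After op 3 (insert('c')): buffer="rycanc" (len 6), cursors c1@3 c2@6, authorship ..1..2
After op 4 (insert('v')): buffer="rycvancv" (len 8), cursors c1@4 c2@8, authorship ..11..22
After op 5 (insert('k')): buffer="rycvkancvk" (len 10), cursors c1@5 c2@10, authorship ..111..222
Authorship (.=original, N=cursor N): . . 1 1 1 . . 2 2 2
Index 9: author = 2

Answer: cursor 2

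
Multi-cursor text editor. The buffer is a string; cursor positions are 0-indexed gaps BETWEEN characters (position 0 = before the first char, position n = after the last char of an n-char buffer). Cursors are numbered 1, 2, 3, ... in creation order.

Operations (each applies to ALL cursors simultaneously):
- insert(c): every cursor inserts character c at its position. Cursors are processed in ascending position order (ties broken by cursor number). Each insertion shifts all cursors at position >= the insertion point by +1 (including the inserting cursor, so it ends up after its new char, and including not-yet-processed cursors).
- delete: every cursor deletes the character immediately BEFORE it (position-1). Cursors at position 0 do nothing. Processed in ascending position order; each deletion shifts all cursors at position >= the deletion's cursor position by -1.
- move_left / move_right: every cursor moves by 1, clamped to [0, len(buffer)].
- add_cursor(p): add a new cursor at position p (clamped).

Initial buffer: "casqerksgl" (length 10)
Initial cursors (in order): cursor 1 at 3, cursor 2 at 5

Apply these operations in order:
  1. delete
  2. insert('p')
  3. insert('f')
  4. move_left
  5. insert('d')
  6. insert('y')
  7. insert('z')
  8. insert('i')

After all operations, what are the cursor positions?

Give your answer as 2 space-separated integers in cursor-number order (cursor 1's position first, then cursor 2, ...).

After op 1 (delete): buffer="caqrksgl" (len 8), cursors c1@2 c2@3, authorship ........
After op 2 (insert('p')): buffer="capqprksgl" (len 10), cursors c1@3 c2@5, authorship ..1.2.....
After op 3 (insert('f')): buffer="capfqpfrksgl" (len 12), cursors c1@4 c2@7, authorship ..11.22.....
After op 4 (move_left): buffer="capfqpfrksgl" (len 12), cursors c1@3 c2@6, authorship ..11.22.....
After op 5 (insert('d')): buffer="capdfqpdfrksgl" (len 14), cursors c1@4 c2@8, authorship ..111.222.....
After op 6 (insert('y')): buffer="capdyfqpdyfrksgl" (len 16), cursors c1@5 c2@10, authorship ..1111.2222.....
After op 7 (insert('z')): buffer="capdyzfqpdyzfrksgl" (len 18), cursors c1@6 c2@12, authorship ..11111.22222.....
After op 8 (insert('i')): buffer="capdyzifqpdyzifrksgl" (len 20), cursors c1@7 c2@14, authorship ..111111.222222.....

Answer: 7 14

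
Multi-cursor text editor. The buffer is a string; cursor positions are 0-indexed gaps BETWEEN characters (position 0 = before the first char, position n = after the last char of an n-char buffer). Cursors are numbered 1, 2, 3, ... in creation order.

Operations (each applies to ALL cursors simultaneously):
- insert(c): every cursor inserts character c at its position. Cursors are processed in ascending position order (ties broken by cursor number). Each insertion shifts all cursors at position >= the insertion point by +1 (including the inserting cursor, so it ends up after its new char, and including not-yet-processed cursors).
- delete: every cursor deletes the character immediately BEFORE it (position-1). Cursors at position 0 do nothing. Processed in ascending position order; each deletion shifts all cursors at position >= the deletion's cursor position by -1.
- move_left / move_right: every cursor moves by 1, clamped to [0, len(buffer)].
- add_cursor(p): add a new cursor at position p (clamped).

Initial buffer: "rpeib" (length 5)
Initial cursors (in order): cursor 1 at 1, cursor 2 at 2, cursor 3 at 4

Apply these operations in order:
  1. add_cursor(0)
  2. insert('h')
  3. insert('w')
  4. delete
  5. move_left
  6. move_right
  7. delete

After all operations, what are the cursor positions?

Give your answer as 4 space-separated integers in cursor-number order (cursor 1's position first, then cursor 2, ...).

Answer: 1 2 4 0

Derivation:
After op 1 (add_cursor(0)): buffer="rpeib" (len 5), cursors c4@0 c1@1 c2@2 c3@4, authorship .....
After op 2 (insert('h')): buffer="hrhpheihb" (len 9), cursors c4@1 c1@3 c2@5 c3@8, authorship 4.1.2..3.
After op 3 (insert('w')): buffer="hwrhwphweihwb" (len 13), cursors c4@2 c1@5 c2@8 c3@12, authorship 44.11.22..33.
After op 4 (delete): buffer="hrhpheihb" (len 9), cursors c4@1 c1@3 c2@5 c3@8, authorship 4.1.2..3.
After op 5 (move_left): buffer="hrhpheihb" (len 9), cursors c4@0 c1@2 c2@4 c3@7, authorship 4.1.2..3.
After op 6 (move_right): buffer="hrhpheihb" (len 9), cursors c4@1 c1@3 c2@5 c3@8, authorship 4.1.2..3.
After op 7 (delete): buffer="rpeib" (len 5), cursors c4@0 c1@1 c2@2 c3@4, authorship .....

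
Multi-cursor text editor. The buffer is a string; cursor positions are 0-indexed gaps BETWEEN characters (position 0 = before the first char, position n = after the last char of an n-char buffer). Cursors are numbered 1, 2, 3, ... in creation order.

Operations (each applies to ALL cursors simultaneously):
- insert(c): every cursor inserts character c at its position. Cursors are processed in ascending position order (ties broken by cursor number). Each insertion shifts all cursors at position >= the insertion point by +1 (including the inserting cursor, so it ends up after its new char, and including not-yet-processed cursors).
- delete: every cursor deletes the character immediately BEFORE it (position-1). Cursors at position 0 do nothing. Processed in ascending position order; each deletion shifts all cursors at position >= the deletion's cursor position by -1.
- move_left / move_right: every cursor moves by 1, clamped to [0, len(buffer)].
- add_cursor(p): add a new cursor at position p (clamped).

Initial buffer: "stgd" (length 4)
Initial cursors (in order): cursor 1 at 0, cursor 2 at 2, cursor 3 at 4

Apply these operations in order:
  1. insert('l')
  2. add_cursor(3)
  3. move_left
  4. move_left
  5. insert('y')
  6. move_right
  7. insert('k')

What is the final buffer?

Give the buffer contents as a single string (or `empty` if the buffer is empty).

After op 1 (insert('l')): buffer="lstlgdl" (len 7), cursors c1@1 c2@4 c3@7, authorship 1..2..3
After op 2 (add_cursor(3)): buffer="lstlgdl" (len 7), cursors c1@1 c4@3 c2@4 c3@7, authorship 1..2..3
After op 3 (move_left): buffer="lstlgdl" (len 7), cursors c1@0 c4@2 c2@3 c3@6, authorship 1..2..3
After op 4 (move_left): buffer="lstlgdl" (len 7), cursors c1@0 c4@1 c2@2 c3@5, authorship 1..2..3
After op 5 (insert('y')): buffer="ylysytlgydl" (len 11), cursors c1@1 c4@3 c2@5 c3@9, authorship 114.2.2.3.3
After op 6 (move_right): buffer="ylysytlgydl" (len 11), cursors c1@2 c4@4 c2@6 c3@10, authorship 114.2.2.3.3
After op 7 (insert('k')): buffer="ylkyskytklgydkl" (len 15), cursors c1@3 c4@6 c2@9 c3@14, authorship 1114.42.22.3.33

Answer: ylkyskytklgydkl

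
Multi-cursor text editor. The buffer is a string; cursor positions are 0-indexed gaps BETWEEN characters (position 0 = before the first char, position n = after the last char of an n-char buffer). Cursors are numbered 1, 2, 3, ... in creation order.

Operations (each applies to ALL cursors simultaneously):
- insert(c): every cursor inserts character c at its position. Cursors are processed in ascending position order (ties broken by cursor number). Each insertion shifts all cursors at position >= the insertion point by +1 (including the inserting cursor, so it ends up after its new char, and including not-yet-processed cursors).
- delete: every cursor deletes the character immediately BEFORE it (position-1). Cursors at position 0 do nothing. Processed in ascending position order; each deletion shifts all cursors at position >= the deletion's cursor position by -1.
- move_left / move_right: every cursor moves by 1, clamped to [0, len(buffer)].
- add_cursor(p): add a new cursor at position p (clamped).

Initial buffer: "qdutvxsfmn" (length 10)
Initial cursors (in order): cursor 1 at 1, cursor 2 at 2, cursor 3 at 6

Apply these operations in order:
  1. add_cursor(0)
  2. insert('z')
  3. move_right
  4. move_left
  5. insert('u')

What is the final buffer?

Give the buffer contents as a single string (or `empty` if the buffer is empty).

After op 1 (add_cursor(0)): buffer="qdutvxsfmn" (len 10), cursors c4@0 c1@1 c2@2 c3@6, authorship ..........
After op 2 (insert('z')): buffer="zqzdzutvxzsfmn" (len 14), cursors c4@1 c1@3 c2@5 c3@10, authorship 4.1.2....3....
After op 3 (move_right): buffer="zqzdzutvxzsfmn" (len 14), cursors c4@2 c1@4 c2@6 c3@11, authorship 4.1.2....3....
After op 4 (move_left): buffer="zqzdzutvxzsfmn" (len 14), cursors c4@1 c1@3 c2@5 c3@10, authorship 4.1.2....3....
After op 5 (insert('u')): buffer="zuqzudzuutvxzusfmn" (len 18), cursors c4@2 c1@5 c2@8 c3@14, authorship 44.11.22....33....

Answer: zuqzudzuutvxzusfmn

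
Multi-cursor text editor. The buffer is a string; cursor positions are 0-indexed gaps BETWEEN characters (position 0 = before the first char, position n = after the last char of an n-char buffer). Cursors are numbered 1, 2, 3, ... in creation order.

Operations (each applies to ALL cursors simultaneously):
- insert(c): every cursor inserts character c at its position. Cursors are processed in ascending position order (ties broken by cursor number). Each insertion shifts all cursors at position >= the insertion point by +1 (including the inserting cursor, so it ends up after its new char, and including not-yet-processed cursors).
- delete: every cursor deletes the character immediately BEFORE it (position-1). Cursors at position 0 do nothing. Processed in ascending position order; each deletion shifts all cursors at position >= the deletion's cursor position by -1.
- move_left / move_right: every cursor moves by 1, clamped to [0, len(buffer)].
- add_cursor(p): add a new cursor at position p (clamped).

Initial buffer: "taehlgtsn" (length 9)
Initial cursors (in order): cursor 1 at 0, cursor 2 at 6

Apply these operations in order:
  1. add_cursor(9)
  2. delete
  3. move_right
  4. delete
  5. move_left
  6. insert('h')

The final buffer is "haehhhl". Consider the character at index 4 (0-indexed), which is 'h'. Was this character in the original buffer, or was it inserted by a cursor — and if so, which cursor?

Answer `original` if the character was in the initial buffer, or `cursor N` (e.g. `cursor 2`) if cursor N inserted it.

Answer: cursor 2

Derivation:
After op 1 (add_cursor(9)): buffer="taehlgtsn" (len 9), cursors c1@0 c2@6 c3@9, authorship .........
After op 2 (delete): buffer="taehlts" (len 7), cursors c1@0 c2@5 c3@7, authorship .......
After op 3 (move_right): buffer="taehlts" (len 7), cursors c1@1 c2@6 c3@7, authorship .......
After op 4 (delete): buffer="aehl" (len 4), cursors c1@0 c2@4 c3@4, authorship ....
After op 5 (move_left): buffer="aehl" (len 4), cursors c1@0 c2@3 c3@3, authorship ....
After op 6 (insert('h')): buffer="haehhhl" (len 7), cursors c1@1 c2@6 c3@6, authorship 1...23.
Authorship (.=original, N=cursor N): 1 . . . 2 3 .
Index 4: author = 2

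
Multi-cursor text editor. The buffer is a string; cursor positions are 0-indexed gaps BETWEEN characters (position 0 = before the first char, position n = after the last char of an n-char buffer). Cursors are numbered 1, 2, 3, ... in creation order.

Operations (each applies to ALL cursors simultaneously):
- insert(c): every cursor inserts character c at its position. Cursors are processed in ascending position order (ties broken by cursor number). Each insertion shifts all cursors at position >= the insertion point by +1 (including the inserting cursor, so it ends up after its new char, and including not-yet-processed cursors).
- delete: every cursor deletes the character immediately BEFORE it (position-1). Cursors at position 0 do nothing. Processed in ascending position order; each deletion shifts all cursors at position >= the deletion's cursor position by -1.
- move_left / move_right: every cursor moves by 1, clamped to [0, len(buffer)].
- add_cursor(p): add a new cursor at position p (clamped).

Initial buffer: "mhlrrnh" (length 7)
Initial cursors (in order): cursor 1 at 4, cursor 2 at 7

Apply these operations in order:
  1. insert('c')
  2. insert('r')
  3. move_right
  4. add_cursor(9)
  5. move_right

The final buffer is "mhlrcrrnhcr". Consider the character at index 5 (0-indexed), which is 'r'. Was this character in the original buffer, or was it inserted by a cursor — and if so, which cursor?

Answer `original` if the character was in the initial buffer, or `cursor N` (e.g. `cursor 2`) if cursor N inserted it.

After op 1 (insert('c')): buffer="mhlrcrnhc" (len 9), cursors c1@5 c2@9, authorship ....1...2
After op 2 (insert('r')): buffer="mhlrcrrnhcr" (len 11), cursors c1@6 c2@11, authorship ....11...22
After op 3 (move_right): buffer="mhlrcrrnhcr" (len 11), cursors c1@7 c2@11, authorship ....11...22
After op 4 (add_cursor(9)): buffer="mhlrcrrnhcr" (len 11), cursors c1@7 c3@9 c2@11, authorship ....11...22
After op 5 (move_right): buffer="mhlrcrrnhcr" (len 11), cursors c1@8 c3@10 c2@11, authorship ....11...22
Authorship (.=original, N=cursor N): . . . . 1 1 . . . 2 2
Index 5: author = 1

Answer: cursor 1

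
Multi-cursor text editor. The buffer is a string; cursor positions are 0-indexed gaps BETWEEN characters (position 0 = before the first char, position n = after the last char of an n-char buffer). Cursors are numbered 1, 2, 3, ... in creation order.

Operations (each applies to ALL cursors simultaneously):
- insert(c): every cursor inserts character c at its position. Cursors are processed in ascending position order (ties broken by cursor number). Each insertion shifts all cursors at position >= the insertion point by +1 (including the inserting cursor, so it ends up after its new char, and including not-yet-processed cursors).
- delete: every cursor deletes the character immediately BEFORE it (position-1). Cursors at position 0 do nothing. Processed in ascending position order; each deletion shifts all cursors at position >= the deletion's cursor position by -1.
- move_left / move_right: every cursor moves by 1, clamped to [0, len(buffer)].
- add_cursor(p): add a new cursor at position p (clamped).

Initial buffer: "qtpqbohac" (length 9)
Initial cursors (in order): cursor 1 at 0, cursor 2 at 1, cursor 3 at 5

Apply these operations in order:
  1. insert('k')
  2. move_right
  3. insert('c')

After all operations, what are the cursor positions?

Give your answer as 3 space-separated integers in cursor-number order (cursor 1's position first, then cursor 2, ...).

After op 1 (insert('k')): buffer="kqktpqbkohac" (len 12), cursors c1@1 c2@3 c3@8, authorship 1.2....3....
After op 2 (move_right): buffer="kqktpqbkohac" (len 12), cursors c1@2 c2@4 c3@9, authorship 1.2....3....
After op 3 (insert('c')): buffer="kqcktcpqbkochac" (len 15), cursors c1@3 c2@6 c3@12, authorship 1.12.2...3.3...

Answer: 3 6 12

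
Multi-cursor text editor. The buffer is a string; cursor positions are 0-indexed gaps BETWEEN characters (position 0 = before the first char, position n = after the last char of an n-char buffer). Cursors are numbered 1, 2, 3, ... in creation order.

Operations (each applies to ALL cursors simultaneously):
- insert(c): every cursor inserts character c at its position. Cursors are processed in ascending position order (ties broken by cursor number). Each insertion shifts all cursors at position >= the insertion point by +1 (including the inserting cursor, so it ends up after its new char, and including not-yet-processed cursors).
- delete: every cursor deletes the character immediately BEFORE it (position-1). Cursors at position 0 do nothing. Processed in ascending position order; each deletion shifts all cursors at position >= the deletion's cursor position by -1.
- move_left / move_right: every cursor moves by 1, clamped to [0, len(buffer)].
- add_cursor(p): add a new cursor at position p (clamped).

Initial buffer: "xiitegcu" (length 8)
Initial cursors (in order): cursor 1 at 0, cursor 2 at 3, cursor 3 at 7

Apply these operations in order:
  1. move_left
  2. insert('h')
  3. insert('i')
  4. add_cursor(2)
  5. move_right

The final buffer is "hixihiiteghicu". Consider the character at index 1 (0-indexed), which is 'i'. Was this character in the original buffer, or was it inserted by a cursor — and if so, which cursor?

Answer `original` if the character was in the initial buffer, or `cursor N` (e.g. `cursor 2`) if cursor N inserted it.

After op 1 (move_left): buffer="xiitegcu" (len 8), cursors c1@0 c2@2 c3@6, authorship ........
After op 2 (insert('h')): buffer="hxihiteghcu" (len 11), cursors c1@1 c2@4 c3@9, authorship 1..2....3..
After op 3 (insert('i')): buffer="hixihiiteghicu" (len 14), cursors c1@2 c2@6 c3@12, authorship 11..22....33..
After op 4 (add_cursor(2)): buffer="hixihiiteghicu" (len 14), cursors c1@2 c4@2 c2@6 c3@12, authorship 11..22....33..
After op 5 (move_right): buffer="hixihiiteghicu" (len 14), cursors c1@3 c4@3 c2@7 c3@13, authorship 11..22....33..
Authorship (.=original, N=cursor N): 1 1 . . 2 2 . . . . 3 3 . .
Index 1: author = 1

Answer: cursor 1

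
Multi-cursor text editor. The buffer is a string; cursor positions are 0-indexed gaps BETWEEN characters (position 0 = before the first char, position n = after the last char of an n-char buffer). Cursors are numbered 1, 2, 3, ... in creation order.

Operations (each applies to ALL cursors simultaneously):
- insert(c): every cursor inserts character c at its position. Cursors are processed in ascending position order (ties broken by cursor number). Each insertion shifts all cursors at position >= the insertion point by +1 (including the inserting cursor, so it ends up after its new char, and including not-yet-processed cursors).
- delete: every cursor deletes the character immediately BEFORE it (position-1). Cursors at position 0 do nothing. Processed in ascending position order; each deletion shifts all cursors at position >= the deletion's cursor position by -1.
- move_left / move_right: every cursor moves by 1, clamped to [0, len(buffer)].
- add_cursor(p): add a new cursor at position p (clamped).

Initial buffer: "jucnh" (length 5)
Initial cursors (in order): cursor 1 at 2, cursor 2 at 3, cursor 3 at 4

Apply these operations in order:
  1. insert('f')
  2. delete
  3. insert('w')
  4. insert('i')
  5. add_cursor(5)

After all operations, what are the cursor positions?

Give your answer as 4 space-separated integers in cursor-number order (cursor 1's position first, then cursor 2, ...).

After op 1 (insert('f')): buffer="jufcfnfh" (len 8), cursors c1@3 c2@5 c3@7, authorship ..1.2.3.
After op 2 (delete): buffer="jucnh" (len 5), cursors c1@2 c2@3 c3@4, authorship .....
After op 3 (insert('w')): buffer="juwcwnwh" (len 8), cursors c1@3 c2@5 c3@7, authorship ..1.2.3.
After op 4 (insert('i')): buffer="juwicwinwih" (len 11), cursors c1@4 c2@7 c3@10, authorship ..11.22.33.
After op 5 (add_cursor(5)): buffer="juwicwinwih" (len 11), cursors c1@4 c4@5 c2@7 c3@10, authorship ..11.22.33.

Answer: 4 7 10 5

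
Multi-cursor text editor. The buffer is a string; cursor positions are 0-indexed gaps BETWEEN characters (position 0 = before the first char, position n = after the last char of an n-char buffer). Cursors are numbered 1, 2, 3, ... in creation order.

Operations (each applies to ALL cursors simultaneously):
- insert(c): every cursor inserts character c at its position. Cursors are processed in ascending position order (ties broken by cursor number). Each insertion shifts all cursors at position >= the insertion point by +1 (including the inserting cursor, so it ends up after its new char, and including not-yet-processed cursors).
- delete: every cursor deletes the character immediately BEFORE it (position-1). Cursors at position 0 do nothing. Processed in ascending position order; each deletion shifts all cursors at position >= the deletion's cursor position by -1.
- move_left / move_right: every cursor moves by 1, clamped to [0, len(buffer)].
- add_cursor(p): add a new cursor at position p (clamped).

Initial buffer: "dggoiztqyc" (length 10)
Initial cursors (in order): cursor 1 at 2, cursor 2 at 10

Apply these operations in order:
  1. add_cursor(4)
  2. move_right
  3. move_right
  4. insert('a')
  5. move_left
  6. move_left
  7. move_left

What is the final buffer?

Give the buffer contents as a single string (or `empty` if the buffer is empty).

After op 1 (add_cursor(4)): buffer="dggoiztqyc" (len 10), cursors c1@2 c3@4 c2@10, authorship ..........
After op 2 (move_right): buffer="dggoiztqyc" (len 10), cursors c1@3 c3@5 c2@10, authorship ..........
After op 3 (move_right): buffer="dggoiztqyc" (len 10), cursors c1@4 c3@6 c2@10, authorship ..........
After op 4 (insert('a')): buffer="dggoaizatqyca" (len 13), cursors c1@5 c3@8 c2@13, authorship ....1..3....2
After op 5 (move_left): buffer="dggoaizatqyca" (len 13), cursors c1@4 c3@7 c2@12, authorship ....1..3....2
After op 6 (move_left): buffer="dggoaizatqyca" (len 13), cursors c1@3 c3@6 c2@11, authorship ....1..3....2
After op 7 (move_left): buffer="dggoaizatqyca" (len 13), cursors c1@2 c3@5 c2@10, authorship ....1..3....2

Answer: dggoaizatqyca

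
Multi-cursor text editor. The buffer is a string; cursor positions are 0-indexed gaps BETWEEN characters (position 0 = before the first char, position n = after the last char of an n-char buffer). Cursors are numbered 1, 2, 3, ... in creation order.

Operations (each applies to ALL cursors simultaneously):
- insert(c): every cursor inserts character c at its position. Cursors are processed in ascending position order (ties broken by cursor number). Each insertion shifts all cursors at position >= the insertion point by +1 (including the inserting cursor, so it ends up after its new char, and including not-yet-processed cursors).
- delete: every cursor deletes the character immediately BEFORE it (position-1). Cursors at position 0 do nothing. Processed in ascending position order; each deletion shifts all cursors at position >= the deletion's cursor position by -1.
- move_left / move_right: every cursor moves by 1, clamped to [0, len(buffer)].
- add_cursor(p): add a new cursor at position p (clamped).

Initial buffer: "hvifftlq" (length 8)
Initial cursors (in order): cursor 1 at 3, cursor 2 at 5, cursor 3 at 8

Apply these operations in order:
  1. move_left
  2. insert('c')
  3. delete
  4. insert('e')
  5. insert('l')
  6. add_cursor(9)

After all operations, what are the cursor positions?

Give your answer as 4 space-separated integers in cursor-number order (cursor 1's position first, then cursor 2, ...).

After op 1 (move_left): buffer="hvifftlq" (len 8), cursors c1@2 c2@4 c3@7, authorship ........
After op 2 (insert('c')): buffer="hvcifcftlcq" (len 11), cursors c1@3 c2@6 c3@10, authorship ..1..2...3.
After op 3 (delete): buffer="hvifftlq" (len 8), cursors c1@2 c2@4 c3@7, authorship ........
After op 4 (insert('e')): buffer="hveifeftleq" (len 11), cursors c1@3 c2@6 c3@10, authorship ..1..2...3.
After op 5 (insert('l')): buffer="hvelifelftlelq" (len 14), cursors c1@4 c2@8 c3@13, authorship ..11..22...33.
After op 6 (add_cursor(9)): buffer="hvelifelftlelq" (len 14), cursors c1@4 c2@8 c4@9 c3@13, authorship ..11..22...33.

Answer: 4 8 13 9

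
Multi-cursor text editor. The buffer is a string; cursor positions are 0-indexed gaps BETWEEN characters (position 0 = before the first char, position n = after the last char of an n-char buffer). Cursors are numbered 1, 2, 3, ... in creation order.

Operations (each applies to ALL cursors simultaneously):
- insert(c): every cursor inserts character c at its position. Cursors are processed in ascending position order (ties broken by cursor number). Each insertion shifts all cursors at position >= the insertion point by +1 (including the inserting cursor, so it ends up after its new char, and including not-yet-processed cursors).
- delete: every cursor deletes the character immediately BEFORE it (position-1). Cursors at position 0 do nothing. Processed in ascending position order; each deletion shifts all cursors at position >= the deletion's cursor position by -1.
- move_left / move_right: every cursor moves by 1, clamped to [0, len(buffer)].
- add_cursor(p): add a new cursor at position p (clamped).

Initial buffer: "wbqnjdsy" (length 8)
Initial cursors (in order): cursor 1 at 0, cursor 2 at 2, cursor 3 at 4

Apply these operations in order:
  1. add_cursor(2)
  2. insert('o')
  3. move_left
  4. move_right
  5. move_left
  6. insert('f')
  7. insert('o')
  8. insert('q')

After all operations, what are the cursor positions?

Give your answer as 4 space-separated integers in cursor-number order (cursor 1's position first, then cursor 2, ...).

After op 1 (add_cursor(2)): buffer="wbqnjdsy" (len 8), cursors c1@0 c2@2 c4@2 c3@4, authorship ........
After op 2 (insert('o')): buffer="owbooqnojdsy" (len 12), cursors c1@1 c2@5 c4@5 c3@8, authorship 1..24..3....
After op 3 (move_left): buffer="owbooqnojdsy" (len 12), cursors c1@0 c2@4 c4@4 c3@7, authorship 1..24..3....
After op 4 (move_right): buffer="owbooqnojdsy" (len 12), cursors c1@1 c2@5 c4@5 c3@8, authorship 1..24..3....
After op 5 (move_left): buffer="owbooqnojdsy" (len 12), cursors c1@0 c2@4 c4@4 c3@7, authorship 1..24..3....
After op 6 (insert('f')): buffer="fowboffoqnfojdsy" (len 16), cursors c1@1 c2@7 c4@7 c3@11, authorship 11..2244..33....
After op 7 (insert('o')): buffer="foowboffoooqnfoojdsy" (len 20), cursors c1@2 c2@10 c4@10 c3@15, authorship 111..224244..333....
After op 8 (insert('q')): buffer="foqowboffooqqoqnfoqojdsy" (len 24), cursors c1@3 c2@13 c4@13 c3@19, authorship 1111..22424244..3333....

Answer: 3 13 19 13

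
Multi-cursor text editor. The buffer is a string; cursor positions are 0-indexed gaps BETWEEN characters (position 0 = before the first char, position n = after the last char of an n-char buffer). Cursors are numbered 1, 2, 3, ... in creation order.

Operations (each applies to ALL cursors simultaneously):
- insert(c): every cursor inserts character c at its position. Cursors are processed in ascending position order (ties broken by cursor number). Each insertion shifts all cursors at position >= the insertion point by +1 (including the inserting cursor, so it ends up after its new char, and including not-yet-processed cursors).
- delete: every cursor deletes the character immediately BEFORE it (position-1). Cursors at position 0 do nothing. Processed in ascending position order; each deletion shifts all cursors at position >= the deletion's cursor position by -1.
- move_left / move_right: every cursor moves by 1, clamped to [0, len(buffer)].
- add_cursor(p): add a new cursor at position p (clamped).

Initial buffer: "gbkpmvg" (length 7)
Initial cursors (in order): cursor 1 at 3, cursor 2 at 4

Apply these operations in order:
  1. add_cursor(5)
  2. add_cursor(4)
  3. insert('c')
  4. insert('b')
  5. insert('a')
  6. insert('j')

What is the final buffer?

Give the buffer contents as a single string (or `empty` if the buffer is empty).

After op 1 (add_cursor(5)): buffer="gbkpmvg" (len 7), cursors c1@3 c2@4 c3@5, authorship .......
After op 2 (add_cursor(4)): buffer="gbkpmvg" (len 7), cursors c1@3 c2@4 c4@4 c3@5, authorship .......
After op 3 (insert('c')): buffer="gbkcpccmcvg" (len 11), cursors c1@4 c2@7 c4@7 c3@9, authorship ...1.24.3..
After op 4 (insert('b')): buffer="gbkcbpccbbmcbvg" (len 15), cursors c1@5 c2@10 c4@10 c3@13, authorship ...11.2424.33..
After op 5 (insert('a')): buffer="gbkcbapccbbaamcbavg" (len 19), cursors c1@6 c2@13 c4@13 c3@17, authorship ...111.242424.333..
After op 6 (insert('j')): buffer="gbkcbajpccbbaajjmcbajvg" (len 23), cursors c1@7 c2@16 c4@16 c3@21, authorship ...1111.24242424.3333..

Answer: gbkcbajpccbbaajjmcbajvg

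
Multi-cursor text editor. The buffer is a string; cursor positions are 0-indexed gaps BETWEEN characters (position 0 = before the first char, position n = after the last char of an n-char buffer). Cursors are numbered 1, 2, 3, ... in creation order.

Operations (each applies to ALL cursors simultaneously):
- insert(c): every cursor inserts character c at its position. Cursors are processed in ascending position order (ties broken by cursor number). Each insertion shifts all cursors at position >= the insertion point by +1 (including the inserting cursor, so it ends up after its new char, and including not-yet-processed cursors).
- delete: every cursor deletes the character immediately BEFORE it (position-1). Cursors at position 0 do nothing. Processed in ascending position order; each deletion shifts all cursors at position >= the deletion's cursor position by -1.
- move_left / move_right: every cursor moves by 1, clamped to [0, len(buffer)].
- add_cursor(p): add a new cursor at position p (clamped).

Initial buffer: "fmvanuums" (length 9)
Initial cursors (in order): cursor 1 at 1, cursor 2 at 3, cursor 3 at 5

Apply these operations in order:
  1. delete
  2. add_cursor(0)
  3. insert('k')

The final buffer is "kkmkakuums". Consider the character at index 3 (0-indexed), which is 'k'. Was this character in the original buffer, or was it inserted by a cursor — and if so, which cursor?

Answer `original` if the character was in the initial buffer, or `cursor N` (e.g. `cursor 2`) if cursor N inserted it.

After op 1 (delete): buffer="mauums" (len 6), cursors c1@0 c2@1 c3@2, authorship ......
After op 2 (add_cursor(0)): buffer="mauums" (len 6), cursors c1@0 c4@0 c2@1 c3@2, authorship ......
After op 3 (insert('k')): buffer="kkmkakuums" (len 10), cursors c1@2 c4@2 c2@4 c3@6, authorship 14.2.3....
Authorship (.=original, N=cursor N): 1 4 . 2 . 3 . . . .
Index 3: author = 2

Answer: cursor 2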